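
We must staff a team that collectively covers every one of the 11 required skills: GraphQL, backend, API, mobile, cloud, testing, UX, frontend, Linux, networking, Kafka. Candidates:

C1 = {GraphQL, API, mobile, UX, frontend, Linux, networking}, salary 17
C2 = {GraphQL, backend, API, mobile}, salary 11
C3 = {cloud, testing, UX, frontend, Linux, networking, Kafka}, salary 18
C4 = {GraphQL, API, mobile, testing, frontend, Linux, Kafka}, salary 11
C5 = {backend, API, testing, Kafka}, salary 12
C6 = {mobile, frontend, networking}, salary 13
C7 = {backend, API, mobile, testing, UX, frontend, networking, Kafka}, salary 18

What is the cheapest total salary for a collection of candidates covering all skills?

29

C2, C3 cover every skill at salary 11 + 18 = 29.
Any cover uses at least 2 candidates; among all covering selections none totals below 29.
Greedy by coverage-per-salary would pick C4, C3, C2 for 40 — worse than the optimum 29.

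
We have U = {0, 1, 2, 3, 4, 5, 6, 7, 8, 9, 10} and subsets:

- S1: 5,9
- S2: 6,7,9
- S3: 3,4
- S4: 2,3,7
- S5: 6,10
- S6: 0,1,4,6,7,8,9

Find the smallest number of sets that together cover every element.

4

S1, S4, S5, S6 together cover {0, 1, 2, 3, 4, 5, 6, 7, 8, 9, 10} — every element.
No 3 of the 6 sets cover everything (all 20 triples fall short), so 4 is minimum.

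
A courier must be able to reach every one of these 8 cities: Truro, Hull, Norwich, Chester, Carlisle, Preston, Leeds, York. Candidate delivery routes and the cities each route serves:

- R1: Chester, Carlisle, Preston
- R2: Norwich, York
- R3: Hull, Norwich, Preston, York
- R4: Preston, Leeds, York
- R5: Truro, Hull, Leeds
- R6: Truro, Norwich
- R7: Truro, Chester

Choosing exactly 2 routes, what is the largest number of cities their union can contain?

6

Choosing R1, R3 covers {Hull, Norwich, Chester, Carlisle, Preston, York} — 6 cities.
No choice of 2 routes does better; here Truro, Leeds are left uncovered.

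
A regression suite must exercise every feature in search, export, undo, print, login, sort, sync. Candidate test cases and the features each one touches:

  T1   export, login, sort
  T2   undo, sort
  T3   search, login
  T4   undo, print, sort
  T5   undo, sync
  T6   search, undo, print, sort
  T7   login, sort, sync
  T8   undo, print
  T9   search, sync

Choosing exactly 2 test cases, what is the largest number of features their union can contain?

Choosing T1, T6 covers {search, export, undo, print, login, sort} — 6 features.
No choice of 2 test cases does better; here sync is left uncovered.

6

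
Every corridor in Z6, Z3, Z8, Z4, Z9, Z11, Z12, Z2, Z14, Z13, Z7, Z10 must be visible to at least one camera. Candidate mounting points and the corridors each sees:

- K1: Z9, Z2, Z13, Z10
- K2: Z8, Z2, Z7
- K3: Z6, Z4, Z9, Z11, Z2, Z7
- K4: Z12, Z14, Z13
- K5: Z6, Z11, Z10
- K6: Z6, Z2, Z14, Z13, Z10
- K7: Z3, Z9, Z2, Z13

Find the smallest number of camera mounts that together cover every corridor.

5

K1, K2, K3, K4, K7 together cover {Z6, Z3, Z8, Z4, Z9, Z11, Z12, Z2, Z14, Z13, Z7, Z10} — every corridor.
No 4 of the 7 camera mounts cover everything (all 35 size-4 selections fall short), so 5 is minimum.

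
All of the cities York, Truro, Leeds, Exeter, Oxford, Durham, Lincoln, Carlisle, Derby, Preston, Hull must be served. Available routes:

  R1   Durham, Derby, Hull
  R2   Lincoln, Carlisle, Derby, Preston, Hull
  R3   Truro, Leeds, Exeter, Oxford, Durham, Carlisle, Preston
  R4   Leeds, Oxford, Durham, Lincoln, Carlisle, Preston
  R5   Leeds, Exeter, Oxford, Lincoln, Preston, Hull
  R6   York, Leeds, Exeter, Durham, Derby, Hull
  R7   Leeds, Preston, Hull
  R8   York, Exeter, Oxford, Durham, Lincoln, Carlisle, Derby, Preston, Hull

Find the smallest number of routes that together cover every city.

R3, R8 together cover {York, Truro, Leeds, Exeter, Oxford, Durham, Lincoln, Carlisle, Derby, Preston, Hull} — every city.
No single route contains all 11 cities, so 2 is optimal.

2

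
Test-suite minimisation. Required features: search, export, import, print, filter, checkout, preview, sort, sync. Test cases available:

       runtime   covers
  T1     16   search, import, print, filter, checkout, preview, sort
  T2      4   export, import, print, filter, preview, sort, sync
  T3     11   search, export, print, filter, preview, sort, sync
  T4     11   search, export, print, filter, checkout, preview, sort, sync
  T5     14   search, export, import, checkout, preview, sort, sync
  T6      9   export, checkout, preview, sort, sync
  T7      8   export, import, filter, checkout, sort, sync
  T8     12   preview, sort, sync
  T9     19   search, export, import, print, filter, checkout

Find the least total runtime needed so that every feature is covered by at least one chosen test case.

T2, T4 cover every feature at runtime 4 + 11 = 15.
Any cover uses at least 2 test cases; among all covering selections none totals below 15.

15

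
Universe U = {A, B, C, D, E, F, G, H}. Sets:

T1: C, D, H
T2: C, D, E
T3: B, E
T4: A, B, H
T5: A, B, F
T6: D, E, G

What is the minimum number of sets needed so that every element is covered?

T1, T5, T6 together cover {A, B, C, D, E, F, G, H} — every element.
No 2 of the 6 sets cover everything (all 15 pairs fall short), so 3 is minimum.

3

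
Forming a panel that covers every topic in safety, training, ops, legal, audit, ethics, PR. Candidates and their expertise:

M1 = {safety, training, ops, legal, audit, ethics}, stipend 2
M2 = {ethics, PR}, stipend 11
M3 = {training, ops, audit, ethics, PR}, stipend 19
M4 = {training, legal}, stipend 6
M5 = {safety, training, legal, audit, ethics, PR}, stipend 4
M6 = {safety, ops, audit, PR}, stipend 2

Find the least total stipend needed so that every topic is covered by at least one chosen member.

4

M1, M6 cover every topic at stipend 2 + 2 = 4.
Any cover uses at least 2 members; among all covering selections none totals below 4.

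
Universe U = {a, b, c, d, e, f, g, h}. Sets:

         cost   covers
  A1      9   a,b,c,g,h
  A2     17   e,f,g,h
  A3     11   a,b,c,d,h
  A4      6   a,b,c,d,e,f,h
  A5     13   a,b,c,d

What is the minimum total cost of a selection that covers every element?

A1, A4 cover every element at cost 9 + 6 = 15.
Any cover uses at least 2 sets; among all covering selections none totals below 15.

15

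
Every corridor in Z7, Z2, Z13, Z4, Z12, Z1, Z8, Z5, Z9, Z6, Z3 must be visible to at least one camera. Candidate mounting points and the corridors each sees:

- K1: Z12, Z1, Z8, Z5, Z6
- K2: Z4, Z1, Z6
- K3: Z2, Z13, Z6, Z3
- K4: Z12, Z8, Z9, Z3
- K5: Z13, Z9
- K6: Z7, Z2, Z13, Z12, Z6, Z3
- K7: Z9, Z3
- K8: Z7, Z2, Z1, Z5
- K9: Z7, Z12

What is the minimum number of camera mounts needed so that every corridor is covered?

K1, K2, K4, K6 together cover {Z7, Z2, Z13, Z4, Z12, Z1, Z8, Z5, Z9, Z6, Z3} — every corridor.
No 3 of the 9 camera mounts cover everything (all 84 triples fall short), so 4 is minimum.

4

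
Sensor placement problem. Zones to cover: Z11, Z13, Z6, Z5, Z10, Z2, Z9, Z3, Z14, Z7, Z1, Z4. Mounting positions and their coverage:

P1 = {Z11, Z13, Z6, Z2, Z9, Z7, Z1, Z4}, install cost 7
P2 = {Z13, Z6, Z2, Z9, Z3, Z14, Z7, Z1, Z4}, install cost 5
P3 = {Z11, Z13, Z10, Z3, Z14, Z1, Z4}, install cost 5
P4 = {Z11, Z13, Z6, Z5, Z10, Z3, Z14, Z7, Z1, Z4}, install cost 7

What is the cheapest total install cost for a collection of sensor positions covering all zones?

12

P2, P4 cover every zone at install cost 5 + 7 = 12.
Any cover uses at least 2 sensor positions; among all covering selections none totals below 12.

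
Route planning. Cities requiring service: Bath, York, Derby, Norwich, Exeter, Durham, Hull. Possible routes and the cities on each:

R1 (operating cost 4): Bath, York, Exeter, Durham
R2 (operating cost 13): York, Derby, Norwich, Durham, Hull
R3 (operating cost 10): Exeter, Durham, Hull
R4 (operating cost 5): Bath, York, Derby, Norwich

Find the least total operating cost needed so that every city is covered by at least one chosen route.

15

R3, R4 cover every city at operating cost 10 + 5 = 15.
Any cover uses at least 2 routes; among all covering selections none totals below 15.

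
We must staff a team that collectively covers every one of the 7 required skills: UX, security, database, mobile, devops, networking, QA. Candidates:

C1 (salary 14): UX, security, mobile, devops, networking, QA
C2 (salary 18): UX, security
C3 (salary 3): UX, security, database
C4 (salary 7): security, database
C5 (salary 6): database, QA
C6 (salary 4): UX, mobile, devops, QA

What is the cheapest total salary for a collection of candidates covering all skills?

17

C1, C3 cover every skill at salary 14 + 3 = 17.
Any cover uses at least 2 candidates; among all covering selections none totals below 17.
Greedy by coverage-per-salary would pick C3, C6, C1 for 21 — worse than the optimum 17.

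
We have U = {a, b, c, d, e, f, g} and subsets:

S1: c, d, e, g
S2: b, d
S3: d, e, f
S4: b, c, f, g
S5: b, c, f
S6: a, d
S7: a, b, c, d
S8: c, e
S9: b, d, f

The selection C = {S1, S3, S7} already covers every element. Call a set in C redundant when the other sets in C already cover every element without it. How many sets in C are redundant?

Drop S1: g uncovered — not redundant.
Drop S3: f uncovered — not redundant.
Drop S7: a, b uncovered — not redundant.
None of the sets in C is redundant.

0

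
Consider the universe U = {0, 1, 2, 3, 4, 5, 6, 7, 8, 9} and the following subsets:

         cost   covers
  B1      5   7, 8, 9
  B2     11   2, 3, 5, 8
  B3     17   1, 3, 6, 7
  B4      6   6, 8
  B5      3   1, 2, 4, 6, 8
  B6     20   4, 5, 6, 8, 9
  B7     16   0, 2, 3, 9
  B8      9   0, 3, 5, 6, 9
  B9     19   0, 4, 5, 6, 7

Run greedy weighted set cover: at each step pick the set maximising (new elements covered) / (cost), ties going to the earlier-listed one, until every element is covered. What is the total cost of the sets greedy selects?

17

Pick 1: B5 adds 5 new (1, 2, 4, 6, 8) at cost 3 (ratio 5/3).
Pick 2: B8 adds 4 new (0, 3, 5, 9) at cost 9 (ratio 4/9).
Pick 3: B1 adds 1 new (7) at cost 5 (ratio 1/5).
Greedy total cost: 3 + 9 + 5 = 17.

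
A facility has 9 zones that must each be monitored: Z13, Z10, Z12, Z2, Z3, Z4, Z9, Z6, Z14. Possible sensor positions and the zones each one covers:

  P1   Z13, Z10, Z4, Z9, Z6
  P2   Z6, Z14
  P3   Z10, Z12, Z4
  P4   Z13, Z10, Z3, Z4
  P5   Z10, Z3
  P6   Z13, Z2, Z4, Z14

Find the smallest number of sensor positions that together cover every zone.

4

P1, P3, P4, P6 together cover {Z13, Z10, Z12, Z2, Z3, Z4, Z9, Z6, Z14} — every zone.
No 3 of the 6 sensor positions cover everything (all 20 triples fall short), so 4 is minimum.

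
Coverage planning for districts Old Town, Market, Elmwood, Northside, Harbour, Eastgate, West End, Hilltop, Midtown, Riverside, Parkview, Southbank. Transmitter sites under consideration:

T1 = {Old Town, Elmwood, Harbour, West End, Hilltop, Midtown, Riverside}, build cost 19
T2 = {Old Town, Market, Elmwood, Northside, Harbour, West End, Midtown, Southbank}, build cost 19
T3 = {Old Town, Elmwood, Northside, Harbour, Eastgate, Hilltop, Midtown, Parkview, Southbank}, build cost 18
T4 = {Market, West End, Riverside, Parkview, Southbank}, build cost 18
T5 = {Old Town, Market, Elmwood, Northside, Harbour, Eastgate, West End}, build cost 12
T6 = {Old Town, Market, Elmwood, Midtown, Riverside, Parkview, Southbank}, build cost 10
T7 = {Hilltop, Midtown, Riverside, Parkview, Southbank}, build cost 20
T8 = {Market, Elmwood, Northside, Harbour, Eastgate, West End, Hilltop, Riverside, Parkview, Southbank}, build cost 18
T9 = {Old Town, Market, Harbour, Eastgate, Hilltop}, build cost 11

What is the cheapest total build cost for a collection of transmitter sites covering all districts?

28

T6, T8 cover every district at build cost 10 + 18 = 28.
Any cover uses at least 2 transmitter sites; among all covering selections none totals below 28.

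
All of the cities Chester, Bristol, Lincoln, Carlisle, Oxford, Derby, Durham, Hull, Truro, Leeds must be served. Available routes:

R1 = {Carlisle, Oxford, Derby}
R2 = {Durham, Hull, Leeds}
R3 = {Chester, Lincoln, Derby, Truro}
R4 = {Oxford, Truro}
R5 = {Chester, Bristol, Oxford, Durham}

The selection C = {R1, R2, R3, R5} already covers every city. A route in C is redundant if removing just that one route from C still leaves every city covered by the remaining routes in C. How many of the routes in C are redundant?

0

Drop R1: Carlisle uncovered — not redundant.
Drop R2: Hull, Leeds uncovered — not redundant.
Drop R3: Lincoln, Truro uncovered — not redundant.
Drop R5: Bristol uncovered — not redundant.
None of the routes in C is redundant.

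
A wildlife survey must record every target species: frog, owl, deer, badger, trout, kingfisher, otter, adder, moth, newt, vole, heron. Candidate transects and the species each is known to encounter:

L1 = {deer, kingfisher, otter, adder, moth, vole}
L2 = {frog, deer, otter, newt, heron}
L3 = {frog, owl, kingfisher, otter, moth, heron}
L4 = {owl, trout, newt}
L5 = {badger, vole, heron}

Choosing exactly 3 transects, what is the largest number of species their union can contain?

Choosing L1, L2, L4 covers {frog, owl, deer, trout, kingfisher, otter, adder, moth, newt, vole, heron} — 11 species.
No choice of 3 transects does better; here badger is left uncovered.

11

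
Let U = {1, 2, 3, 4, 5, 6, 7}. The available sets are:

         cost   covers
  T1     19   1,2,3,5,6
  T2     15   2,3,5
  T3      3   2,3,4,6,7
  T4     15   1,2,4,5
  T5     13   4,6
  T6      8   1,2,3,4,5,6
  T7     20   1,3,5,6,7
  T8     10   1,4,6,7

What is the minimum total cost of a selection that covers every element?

11

T3, T6 cover every element at cost 3 + 8 = 11.
Any cover uses at least 2 sets; among all covering selections none totals below 11.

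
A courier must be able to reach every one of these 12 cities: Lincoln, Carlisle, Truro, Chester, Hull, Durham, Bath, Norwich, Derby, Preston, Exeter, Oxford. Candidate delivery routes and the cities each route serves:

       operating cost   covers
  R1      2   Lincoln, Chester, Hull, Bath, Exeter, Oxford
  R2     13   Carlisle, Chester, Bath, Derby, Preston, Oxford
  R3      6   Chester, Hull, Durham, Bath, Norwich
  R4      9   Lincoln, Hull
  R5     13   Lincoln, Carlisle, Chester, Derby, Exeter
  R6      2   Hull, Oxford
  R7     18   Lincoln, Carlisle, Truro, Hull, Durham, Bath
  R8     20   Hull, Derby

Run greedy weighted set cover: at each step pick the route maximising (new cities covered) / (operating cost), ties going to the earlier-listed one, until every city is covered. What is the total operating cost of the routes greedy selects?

39

Pick 1: R1 adds 6 new (Lincoln, Chester, Hull, Bath, Exeter, Oxford) at operating cost 2 (ratio 6/2).
Pick 2: R3 adds 2 new (Durham, Norwich) at operating cost 6 (ratio 2/6).
Pick 3: R2 adds 3 new (Carlisle, Derby, Preston) at operating cost 13 (ratio 3/13).
Pick 4: R7 adds 1 new (Truro) at operating cost 18 (ratio 1/18).
Greedy total operating cost: 2 + 6 + 13 + 18 = 39.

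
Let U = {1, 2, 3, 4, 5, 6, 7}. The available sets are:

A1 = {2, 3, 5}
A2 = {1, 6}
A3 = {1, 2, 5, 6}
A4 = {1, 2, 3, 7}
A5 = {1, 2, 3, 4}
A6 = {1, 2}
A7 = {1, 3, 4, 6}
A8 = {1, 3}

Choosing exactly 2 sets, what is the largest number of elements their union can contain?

6

Choosing A1, A7 covers {1, 2, 3, 4, 5, 6} — 6 elements.
No choice of 2 sets does better; here 7 is left uncovered.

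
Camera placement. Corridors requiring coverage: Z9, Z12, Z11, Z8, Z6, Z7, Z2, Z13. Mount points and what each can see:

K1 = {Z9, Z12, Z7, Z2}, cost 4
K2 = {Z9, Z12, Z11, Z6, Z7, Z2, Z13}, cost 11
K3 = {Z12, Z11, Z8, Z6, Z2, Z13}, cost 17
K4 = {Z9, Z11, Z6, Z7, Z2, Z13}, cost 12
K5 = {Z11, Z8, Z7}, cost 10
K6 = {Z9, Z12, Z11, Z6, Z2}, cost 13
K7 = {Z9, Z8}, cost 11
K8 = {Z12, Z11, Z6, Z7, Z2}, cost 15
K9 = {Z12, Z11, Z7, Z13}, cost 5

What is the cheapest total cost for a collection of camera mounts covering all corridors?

K1, K3 cover every corridor at cost 4 + 17 = 21.
Any cover uses at least 2 camera mounts; among all covering selections none totals below 21.
Greedy by coverage-per-cost would pick K1, K9, K3 for 26 — worse than the optimum 21.

21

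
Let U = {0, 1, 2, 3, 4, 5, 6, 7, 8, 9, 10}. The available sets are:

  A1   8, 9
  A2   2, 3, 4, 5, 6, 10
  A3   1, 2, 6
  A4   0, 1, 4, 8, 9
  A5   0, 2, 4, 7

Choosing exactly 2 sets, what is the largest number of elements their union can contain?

Choosing A2, A4 covers {0, 1, 2, 3, 4, 5, 6, 8, 9, 10} — 10 elements.
No choice of 2 sets does better; here 7 is left uncovered.

10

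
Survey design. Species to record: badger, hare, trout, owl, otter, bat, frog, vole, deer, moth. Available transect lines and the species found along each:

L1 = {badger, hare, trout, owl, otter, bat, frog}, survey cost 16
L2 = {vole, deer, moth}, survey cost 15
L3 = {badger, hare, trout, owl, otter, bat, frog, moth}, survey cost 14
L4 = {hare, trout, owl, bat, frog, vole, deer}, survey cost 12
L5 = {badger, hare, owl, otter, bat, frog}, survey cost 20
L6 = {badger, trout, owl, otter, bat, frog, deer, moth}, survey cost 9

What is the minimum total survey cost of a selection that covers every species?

L4, L6 cover every species at survey cost 12 + 9 = 21.
Any cover uses at least 2 transects; among all covering selections none totals below 21.

21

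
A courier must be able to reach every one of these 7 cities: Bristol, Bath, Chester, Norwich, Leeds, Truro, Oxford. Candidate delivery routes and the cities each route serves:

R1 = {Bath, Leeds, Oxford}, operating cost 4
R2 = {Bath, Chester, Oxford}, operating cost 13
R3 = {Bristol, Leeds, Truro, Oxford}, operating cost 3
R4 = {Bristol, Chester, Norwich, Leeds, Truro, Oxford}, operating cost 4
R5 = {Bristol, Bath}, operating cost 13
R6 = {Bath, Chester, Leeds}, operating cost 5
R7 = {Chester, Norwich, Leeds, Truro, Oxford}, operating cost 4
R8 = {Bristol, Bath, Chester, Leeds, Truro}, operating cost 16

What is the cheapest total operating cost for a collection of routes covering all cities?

R1, R4 cover every city at operating cost 4 + 4 = 8.
Any cover uses at least 2 routes; among all covering selections none totals below 8.

8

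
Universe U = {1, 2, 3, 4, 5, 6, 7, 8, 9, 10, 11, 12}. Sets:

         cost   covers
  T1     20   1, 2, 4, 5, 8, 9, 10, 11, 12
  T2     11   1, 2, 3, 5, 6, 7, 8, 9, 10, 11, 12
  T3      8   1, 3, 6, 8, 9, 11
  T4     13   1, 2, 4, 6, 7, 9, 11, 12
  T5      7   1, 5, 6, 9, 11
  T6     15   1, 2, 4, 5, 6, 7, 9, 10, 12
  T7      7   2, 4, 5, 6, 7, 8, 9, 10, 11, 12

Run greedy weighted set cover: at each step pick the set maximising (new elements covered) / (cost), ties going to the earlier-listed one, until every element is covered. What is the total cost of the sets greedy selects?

Pick 1: T7 adds 10 new (2, 4, 5, 6, 7, 8, 9, 10, 11, 12) at cost 7 (ratio 10/7).
Pick 2: T3 adds 2 new (1, 3) at cost 8 (ratio 2/8).
Greedy total cost: 7 + 8 = 15.

15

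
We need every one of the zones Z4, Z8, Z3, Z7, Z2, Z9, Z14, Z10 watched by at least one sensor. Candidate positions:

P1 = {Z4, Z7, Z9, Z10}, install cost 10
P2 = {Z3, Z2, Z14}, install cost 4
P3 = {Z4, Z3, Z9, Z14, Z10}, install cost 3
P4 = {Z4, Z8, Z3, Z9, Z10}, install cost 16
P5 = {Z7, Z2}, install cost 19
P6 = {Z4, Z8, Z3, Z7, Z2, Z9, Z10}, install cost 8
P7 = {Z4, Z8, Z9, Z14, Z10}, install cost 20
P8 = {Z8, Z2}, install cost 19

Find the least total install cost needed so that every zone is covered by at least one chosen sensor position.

P3, P6 cover every zone at install cost 3 + 8 = 11.
Any cover uses at least 2 sensor positions; among all covering selections none totals below 11.

11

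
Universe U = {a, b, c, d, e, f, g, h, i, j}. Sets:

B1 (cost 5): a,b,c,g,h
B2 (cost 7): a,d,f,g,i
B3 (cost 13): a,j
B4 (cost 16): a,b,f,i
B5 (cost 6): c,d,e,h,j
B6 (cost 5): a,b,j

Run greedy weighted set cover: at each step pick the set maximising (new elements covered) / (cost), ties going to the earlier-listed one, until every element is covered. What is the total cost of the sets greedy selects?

18

Pick 1: B1 adds 5 new (a, b, c, g, h) at cost 5 (ratio 5/5).
Pick 2: B5 adds 3 new (d, e, j) at cost 6 (ratio 3/6).
Pick 3: B2 adds 2 new (f, i) at cost 7 (ratio 2/7).
Greedy total cost: 5 + 6 + 7 = 18.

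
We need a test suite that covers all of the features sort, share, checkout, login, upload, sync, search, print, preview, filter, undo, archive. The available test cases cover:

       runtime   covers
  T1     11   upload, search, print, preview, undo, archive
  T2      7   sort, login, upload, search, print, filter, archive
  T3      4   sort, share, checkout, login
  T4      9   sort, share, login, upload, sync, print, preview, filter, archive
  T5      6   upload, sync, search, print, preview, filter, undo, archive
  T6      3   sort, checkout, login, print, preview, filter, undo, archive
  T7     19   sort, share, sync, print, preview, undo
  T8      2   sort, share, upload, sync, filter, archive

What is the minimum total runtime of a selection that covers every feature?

T3, T5 cover every feature at runtime 4 + 6 = 10.
Any cover uses at least 2 test cases; among all covering selections none totals below 10.
Greedy by coverage-per-runtime would pick T8, T6, T5 for 11 — worse than the optimum 10.

10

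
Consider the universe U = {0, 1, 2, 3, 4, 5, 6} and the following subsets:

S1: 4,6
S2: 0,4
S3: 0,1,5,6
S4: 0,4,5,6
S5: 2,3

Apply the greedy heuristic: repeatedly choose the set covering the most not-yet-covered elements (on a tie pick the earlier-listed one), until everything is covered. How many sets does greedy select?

3

Pick 1: S3 covers 4 new elements (0, 1, 5, 6).
Pick 2: S5 covers 2 new elements (2, 3).
Pick 3: S1 covers 1 new elements (4).
Greedy uses 3 sets.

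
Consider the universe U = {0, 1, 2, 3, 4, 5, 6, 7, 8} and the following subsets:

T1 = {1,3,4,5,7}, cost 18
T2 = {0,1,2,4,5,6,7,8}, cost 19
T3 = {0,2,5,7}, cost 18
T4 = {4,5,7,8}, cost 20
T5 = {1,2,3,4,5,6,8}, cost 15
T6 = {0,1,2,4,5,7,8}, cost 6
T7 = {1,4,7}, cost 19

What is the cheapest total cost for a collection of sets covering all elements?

T5, T6 cover every element at cost 15 + 6 = 21.
Any cover uses at least 2 sets; among all covering selections none totals below 21.

21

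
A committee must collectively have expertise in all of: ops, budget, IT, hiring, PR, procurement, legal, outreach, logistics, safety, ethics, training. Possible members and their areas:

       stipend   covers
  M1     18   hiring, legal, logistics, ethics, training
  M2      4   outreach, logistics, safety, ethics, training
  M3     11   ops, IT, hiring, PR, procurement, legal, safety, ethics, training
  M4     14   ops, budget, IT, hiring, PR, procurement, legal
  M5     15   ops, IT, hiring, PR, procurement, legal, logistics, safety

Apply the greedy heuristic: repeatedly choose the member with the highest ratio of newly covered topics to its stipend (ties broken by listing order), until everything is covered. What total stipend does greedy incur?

Pick 1: M2 adds 5 new (outreach, logistics, safety, ethics, training) at stipend 4 (ratio 5/4).
Pick 2: M3 adds 6 new (ops, IT, hiring, PR, procurement, legal) at stipend 11 (ratio 6/11).
Pick 3: M4 adds 1 new (budget) at stipend 14 (ratio 1/14).
Greedy total stipend: 4 + 11 + 14 = 29. (The true optimum is 18, so greedy overshoots here.)

29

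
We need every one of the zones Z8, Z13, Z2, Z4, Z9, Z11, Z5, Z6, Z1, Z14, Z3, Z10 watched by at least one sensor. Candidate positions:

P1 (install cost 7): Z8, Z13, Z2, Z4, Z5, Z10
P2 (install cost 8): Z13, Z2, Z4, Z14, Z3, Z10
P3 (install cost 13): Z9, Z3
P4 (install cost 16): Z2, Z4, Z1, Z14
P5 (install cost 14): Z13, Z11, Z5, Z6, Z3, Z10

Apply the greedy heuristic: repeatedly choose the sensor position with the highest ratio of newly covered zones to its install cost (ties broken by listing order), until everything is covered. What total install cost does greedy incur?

58

Pick 1: P1 adds 6 new (Z8, Z13, Z2, Z4, Z5, Z10) at install cost 7 (ratio 6/7).
Pick 2: P2 adds 2 new (Z14, Z3) at install cost 8 (ratio 2/8).
Pick 3: P5 adds 2 new (Z11, Z6) at install cost 14 (ratio 2/14).
Pick 4: P3 adds 1 new (Z9) at install cost 13 (ratio 1/13).
Pick 5: P4 adds 1 new (Z1) at install cost 16 (ratio 1/16).
Greedy total install cost: 7 + 8 + 14 + 13 + 16 = 58. (The true optimum is 50, so greedy overshoots here.)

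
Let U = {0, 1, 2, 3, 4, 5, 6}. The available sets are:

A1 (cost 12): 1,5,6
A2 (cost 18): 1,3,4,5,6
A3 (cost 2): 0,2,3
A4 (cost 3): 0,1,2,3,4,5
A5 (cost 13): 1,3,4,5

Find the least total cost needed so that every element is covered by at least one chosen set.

A1, A4 cover every element at cost 12 + 3 = 15.
Any cover uses at least 2 sets; among all covering selections none totals below 15.

15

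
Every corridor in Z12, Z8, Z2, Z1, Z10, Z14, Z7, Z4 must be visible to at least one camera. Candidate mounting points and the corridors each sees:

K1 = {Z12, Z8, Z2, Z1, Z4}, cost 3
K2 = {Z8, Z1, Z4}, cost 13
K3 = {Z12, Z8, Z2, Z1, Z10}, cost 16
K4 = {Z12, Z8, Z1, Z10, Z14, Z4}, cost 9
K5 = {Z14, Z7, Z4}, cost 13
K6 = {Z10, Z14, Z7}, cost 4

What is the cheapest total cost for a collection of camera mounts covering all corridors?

K1, K6 cover every corridor at cost 3 + 4 = 7.
Any cover uses at least 2 camera mounts; among all covering selections none totals below 7.

7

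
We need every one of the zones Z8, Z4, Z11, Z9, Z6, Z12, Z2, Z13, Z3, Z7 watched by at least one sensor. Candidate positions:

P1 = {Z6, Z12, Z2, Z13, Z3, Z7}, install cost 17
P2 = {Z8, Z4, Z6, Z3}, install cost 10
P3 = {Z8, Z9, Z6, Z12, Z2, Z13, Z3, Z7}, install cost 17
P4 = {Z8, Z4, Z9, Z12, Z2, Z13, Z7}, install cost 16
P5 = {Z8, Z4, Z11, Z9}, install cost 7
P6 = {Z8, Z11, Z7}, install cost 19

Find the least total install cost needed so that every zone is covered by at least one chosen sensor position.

24

P1, P5 cover every zone at install cost 17 + 7 = 24.
Any cover uses at least 2 sensor positions; among all covering selections none totals below 24.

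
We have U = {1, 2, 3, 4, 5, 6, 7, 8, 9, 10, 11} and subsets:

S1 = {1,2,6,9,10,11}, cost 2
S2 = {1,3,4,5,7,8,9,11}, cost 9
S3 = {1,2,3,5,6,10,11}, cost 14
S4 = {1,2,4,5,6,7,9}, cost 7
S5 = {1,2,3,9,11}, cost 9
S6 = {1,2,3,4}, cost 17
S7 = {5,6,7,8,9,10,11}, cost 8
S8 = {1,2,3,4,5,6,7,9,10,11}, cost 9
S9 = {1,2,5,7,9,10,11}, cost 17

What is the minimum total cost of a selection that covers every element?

11

S1, S2 cover every element at cost 2 + 9 = 11.
Any cover uses at least 2 sets; among all covering selections none totals below 11.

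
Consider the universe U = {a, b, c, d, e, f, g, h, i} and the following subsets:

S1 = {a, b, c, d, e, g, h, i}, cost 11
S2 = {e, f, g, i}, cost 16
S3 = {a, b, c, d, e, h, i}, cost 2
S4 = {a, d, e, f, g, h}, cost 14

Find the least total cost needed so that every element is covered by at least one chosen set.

S3, S4 cover every element at cost 2 + 14 = 16.
Any cover uses at least 2 sets; among all covering selections none totals below 16.

16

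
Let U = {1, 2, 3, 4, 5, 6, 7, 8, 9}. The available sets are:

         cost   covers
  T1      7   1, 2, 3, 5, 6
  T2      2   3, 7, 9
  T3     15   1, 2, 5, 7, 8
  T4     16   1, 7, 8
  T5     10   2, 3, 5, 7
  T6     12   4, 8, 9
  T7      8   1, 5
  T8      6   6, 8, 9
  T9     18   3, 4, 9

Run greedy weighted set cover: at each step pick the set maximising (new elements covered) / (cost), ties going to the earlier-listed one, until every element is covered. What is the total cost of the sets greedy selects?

21

Pick 1: T2 adds 3 new (3, 7, 9) at cost 2 (ratio 3/2).
Pick 2: T1 adds 4 new (1, 2, 5, 6) at cost 7 (ratio 4/7).
Pick 3: T6 adds 2 new (4, 8) at cost 12 (ratio 2/12).
Greedy total cost: 2 + 7 + 12 = 21.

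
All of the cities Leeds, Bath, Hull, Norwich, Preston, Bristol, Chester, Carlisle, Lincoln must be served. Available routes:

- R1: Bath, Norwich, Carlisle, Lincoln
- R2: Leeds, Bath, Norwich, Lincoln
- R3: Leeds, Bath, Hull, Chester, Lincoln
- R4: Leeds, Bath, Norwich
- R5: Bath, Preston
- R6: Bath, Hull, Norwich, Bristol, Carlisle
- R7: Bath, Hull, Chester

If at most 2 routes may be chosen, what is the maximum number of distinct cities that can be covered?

Choosing R3, R6 covers {Leeds, Bath, Hull, Norwich, Bristol, Chester, Carlisle, Lincoln} — 8 cities.
No choice of 2 routes does better; here Preston is left uncovered.

8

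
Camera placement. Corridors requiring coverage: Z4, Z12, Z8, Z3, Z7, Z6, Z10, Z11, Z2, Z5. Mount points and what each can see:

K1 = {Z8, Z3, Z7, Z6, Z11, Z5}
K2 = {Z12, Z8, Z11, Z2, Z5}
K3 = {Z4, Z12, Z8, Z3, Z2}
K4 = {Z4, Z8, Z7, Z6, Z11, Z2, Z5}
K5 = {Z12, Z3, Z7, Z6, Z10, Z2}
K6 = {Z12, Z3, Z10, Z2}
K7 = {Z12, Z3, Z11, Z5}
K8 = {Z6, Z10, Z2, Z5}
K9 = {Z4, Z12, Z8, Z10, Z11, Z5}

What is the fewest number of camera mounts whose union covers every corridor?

2

K4, K5 together cover {Z4, Z12, Z8, Z3, Z7, Z6, Z10, Z11, Z2, Z5} — every corridor.
No single camera mount contains all 10 corridors, so 2 is optimal.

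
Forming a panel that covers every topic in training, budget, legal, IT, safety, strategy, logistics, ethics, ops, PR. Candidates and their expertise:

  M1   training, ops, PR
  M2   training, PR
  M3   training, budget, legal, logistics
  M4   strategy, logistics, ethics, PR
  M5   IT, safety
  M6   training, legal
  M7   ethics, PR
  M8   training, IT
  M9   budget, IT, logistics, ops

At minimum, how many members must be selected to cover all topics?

M1, M3, M4, M5 together cover {training, budget, legal, IT, safety, strategy, logistics, ethics, ops, PR} — every topic.
No 3 of the 9 members cover everything (all 84 triples fall short), so 4 is minimum.

4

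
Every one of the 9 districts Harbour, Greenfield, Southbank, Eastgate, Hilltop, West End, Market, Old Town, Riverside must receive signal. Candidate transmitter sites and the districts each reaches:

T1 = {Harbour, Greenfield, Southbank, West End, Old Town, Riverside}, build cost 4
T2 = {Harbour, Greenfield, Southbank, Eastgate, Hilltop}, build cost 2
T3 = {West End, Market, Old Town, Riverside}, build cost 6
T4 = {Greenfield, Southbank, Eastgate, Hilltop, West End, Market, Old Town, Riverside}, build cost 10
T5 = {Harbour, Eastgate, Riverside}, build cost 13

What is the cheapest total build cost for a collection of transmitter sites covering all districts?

8

T2, T3 cover every district at build cost 2 + 6 = 8.
Any cover uses at least 2 transmitter sites; among all covering selections none totals below 8.
Greedy by coverage-per-build cost would pick T2, T1, T3 for 12 — worse than the optimum 8.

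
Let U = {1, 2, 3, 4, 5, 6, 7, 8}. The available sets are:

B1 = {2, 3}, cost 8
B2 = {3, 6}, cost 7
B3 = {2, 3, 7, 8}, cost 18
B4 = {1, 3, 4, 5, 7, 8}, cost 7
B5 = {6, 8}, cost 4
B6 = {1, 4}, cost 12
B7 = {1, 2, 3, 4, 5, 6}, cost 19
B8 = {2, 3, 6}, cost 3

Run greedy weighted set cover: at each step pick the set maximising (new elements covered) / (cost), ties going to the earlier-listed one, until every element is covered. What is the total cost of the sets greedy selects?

10

Pick 1: B8 adds 3 new (2, 3, 6) at cost 3 (ratio 3/3).
Pick 2: B4 adds 5 new (1, 4, 5, 7, 8) at cost 7 (ratio 5/7).
Greedy total cost: 3 + 7 = 10.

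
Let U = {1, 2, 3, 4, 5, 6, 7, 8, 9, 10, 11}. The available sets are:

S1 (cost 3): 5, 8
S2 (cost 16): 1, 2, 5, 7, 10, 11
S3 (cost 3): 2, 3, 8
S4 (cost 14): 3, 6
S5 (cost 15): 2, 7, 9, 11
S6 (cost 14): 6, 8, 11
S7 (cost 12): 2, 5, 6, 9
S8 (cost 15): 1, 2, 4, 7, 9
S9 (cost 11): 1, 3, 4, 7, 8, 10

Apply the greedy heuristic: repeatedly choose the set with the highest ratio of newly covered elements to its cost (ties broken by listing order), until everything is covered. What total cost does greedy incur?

43

Pick 1: S3 adds 3 new (2, 3, 8) at cost 3 (ratio 3/3).
Pick 2: S9 adds 4 new (1, 4, 7, 10) at cost 11 (ratio 4/11).
Pick 3: S1 adds 1 new (5) at cost 3 (ratio 1/3).
Pick 4: S7 adds 2 new (6, 9) at cost 12 (ratio 2/12).
Pick 5: S6 adds 1 new (11) at cost 14 (ratio 1/14).
Greedy total cost: 3 + 11 + 3 + 12 + 14 = 43. (The true optimum is 37, so greedy overshoots here.)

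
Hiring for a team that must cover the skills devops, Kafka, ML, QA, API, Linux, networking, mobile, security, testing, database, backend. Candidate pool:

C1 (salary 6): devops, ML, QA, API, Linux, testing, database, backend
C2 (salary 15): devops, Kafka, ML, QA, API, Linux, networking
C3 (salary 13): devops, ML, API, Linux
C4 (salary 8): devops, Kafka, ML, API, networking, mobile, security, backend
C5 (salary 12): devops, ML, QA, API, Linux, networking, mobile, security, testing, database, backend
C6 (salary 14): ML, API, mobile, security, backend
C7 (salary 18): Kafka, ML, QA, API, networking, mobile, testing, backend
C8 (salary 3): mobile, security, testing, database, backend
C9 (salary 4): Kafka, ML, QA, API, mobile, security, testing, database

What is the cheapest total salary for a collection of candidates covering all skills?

C1, C4 cover every skill at salary 6 + 8 = 14.
Any cover uses at least 2 candidates; among all covering selections none totals below 14.

14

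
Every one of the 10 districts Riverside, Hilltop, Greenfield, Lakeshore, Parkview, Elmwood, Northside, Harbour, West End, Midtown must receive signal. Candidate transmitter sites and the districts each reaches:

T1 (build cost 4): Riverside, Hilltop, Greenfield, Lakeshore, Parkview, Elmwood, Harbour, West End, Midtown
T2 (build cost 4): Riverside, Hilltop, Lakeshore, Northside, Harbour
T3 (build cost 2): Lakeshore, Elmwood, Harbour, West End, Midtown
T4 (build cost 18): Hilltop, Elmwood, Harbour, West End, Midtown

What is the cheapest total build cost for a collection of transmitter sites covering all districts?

T1, T2 cover every district at build cost 4 + 4 = 8.
Any cover uses at least 2 transmitter sites; among all covering selections none totals below 8.
Greedy by coverage-per-build cost would pick T3, T1, T2 for 10 — worse than the optimum 8.

8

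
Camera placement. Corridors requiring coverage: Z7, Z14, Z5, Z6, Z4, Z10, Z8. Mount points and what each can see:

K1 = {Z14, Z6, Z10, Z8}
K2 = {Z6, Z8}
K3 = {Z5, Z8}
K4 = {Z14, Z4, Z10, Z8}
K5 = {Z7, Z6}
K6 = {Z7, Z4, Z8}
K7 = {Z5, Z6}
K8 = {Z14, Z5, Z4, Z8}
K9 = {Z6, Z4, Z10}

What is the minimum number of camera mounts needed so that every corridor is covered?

K1, K3, K6 together cover {Z7, Z14, Z5, Z6, Z4, Z10, Z8} — every corridor.
No 2 of the 9 camera mounts cover everything (all 36 pairs fall short), so 3 is minimum.

3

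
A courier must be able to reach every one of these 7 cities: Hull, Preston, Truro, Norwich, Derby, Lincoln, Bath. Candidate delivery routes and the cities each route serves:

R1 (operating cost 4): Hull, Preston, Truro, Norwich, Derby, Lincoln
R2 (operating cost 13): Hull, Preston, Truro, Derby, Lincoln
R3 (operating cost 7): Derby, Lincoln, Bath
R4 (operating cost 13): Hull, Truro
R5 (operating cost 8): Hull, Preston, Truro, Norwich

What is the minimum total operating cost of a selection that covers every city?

11

R1, R3 cover every city at operating cost 4 + 7 = 11.
Any cover uses at least 2 routes; among all covering selections none totals below 11.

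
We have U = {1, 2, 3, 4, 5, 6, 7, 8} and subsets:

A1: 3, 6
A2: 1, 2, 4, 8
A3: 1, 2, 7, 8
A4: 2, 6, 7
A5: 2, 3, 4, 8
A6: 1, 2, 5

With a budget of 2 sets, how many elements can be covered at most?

Choosing A1, A2 covers {1, 2, 3, 4, 6, 8} — 6 elements.
No choice of 2 sets does better; here 5, 7 are left uncovered.

6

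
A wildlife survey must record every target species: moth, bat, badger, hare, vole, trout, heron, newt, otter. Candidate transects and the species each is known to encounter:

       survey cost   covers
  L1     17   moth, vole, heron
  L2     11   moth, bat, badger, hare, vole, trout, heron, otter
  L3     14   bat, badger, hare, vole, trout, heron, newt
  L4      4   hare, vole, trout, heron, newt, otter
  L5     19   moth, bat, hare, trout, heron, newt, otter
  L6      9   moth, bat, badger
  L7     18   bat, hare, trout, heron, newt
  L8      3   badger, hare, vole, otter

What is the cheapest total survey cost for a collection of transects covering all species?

13

L4, L6 cover every species at survey cost 4 + 9 = 13.
Any cover uses at least 2 transects; among all covering selections none totals below 13.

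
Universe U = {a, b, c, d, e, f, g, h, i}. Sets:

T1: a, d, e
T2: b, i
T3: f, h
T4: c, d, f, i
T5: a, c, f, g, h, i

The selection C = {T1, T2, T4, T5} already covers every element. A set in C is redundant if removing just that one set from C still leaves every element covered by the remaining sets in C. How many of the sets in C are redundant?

1

Drop T1: e uncovered — not redundant.
Drop T2: b uncovered — not redundant.
Drop T4: the rest still cover every element — redundant.
Drop T5: g, h uncovered — not redundant.
1 redundant: T4.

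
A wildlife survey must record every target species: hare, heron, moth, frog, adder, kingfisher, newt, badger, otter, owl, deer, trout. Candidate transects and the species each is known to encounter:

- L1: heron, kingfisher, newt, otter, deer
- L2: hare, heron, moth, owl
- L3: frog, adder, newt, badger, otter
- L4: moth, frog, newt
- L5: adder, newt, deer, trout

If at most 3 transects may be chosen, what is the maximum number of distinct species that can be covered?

Choosing L1, L2, L3 covers {hare, heron, moth, frog, adder, kingfisher, newt, badger, otter, owl, deer} — 11 species.
No choice of 3 transects does better; here trout is left uncovered.

11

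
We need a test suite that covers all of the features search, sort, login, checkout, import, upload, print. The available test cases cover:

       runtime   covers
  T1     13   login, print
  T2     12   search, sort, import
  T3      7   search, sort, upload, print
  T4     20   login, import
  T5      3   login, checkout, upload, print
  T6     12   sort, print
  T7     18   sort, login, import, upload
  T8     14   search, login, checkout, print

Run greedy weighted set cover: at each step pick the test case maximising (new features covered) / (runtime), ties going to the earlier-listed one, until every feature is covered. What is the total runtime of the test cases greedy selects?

Pick 1: T5 adds 4 new (login, checkout, upload, print) at runtime 3 (ratio 4/3).
Pick 2: T3 adds 2 new (search, sort) at runtime 7 (ratio 2/7).
Pick 3: T2 adds 1 new (import) at runtime 12 (ratio 1/12).
Greedy total runtime: 3 + 7 + 12 = 22. (The true optimum is 15, so greedy overshoots here.)

22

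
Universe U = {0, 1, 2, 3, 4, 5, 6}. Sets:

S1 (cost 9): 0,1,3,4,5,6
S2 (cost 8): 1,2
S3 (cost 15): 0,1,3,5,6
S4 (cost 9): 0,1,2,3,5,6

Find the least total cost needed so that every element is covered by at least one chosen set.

17

S1, S2 cover every element at cost 9 + 8 = 17.
Any cover uses at least 2 sets; among all covering selections none totals below 17.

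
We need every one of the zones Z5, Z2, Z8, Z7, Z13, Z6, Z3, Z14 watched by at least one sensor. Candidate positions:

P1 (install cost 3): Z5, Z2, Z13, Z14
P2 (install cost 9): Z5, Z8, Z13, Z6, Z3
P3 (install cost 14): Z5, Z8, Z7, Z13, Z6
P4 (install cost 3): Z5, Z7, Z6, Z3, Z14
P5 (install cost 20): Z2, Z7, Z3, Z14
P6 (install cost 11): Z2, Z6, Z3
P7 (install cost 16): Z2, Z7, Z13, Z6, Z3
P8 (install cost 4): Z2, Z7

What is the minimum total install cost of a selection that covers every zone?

P1, P2, P4 cover every zone at install cost 3 + 9 + 3 = 15.
Any cover uses at least 2 sensor positions; among all covering selections none totals below 15.

15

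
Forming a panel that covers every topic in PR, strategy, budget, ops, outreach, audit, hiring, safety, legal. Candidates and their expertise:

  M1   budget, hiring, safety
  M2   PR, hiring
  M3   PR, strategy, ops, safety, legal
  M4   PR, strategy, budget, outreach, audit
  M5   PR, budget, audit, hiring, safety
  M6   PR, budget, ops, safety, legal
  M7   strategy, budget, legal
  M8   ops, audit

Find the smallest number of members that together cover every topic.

3

M1, M3, M4 together cover {PR, strategy, budget, ops, outreach, audit, hiring, safety, legal} — every topic.
No 2 of the 8 members cover everything (all 28 pairs fall short), so 3 is minimum.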